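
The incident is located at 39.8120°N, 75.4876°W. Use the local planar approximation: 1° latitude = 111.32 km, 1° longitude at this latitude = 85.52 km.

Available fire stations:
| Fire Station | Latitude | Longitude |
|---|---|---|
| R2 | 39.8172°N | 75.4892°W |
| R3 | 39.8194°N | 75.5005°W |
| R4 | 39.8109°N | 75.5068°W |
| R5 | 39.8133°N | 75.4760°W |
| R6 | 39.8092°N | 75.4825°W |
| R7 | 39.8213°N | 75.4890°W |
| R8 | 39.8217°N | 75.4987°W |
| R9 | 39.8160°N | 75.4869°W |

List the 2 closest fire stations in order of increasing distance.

R9, R6

Distances from 39.8120°N, 75.4876°W:
R2: 0.5948 km
R3: 1.3768 km
R4: 1.6465 km
R5: 1.0025 km
R6: 0.5361 km
R7: 1.0422 km
R8: 1.4377 km
R9: 0.4493 km
Sorted: R9 (0.4493 km) < R6 (0.5361 km) < R2 (0.5948 km) < R5 (1.0025 km) < …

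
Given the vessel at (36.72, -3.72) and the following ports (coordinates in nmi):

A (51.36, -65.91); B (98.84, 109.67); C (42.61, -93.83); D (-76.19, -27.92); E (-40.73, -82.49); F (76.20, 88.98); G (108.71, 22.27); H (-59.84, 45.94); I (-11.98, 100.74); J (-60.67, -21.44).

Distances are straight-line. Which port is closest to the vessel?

Distances from (36.72, -3.72):
A: 63.89 nmi
B: 129.29 nmi
C: 90.30 nmi
D: 115.47 nmi
E: 110.47 nmi
F: 100.76 nmi
G: 76.54 nmi
H: 108.58 nmi
I: 115.25 nmi
J: 98.99 nmi
Minimum: A at 63.89 nmi.

A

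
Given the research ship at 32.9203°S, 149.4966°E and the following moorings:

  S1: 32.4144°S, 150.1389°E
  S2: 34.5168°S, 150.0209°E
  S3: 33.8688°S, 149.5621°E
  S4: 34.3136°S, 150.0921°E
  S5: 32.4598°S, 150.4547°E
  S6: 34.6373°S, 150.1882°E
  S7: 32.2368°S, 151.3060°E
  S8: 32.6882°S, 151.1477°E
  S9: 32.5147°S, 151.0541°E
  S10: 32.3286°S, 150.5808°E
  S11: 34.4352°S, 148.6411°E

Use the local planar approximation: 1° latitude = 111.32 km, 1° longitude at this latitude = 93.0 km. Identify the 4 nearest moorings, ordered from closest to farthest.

Distances from 32.9203°S, 149.4966°E:
S1: 82.0958 km
S2: 184.2899 km
S3: 105.7626 km
S4: 164.6930 km
S5: 102.7973 km
S6: 201.6682 km
S7: 184.6767 km
S8: 155.7109 km
S9: 151.7216 km
S10: 120.4384 km
S11: 186.4646 km
Sorted: S1 (82.0958 km) < S5 (102.7973 km) < S3 (105.7626 km) < S10 (120.4384 km) < S9 (151.7216 km) < S8 (155.7109 km) < …

S1, S5, S3, S10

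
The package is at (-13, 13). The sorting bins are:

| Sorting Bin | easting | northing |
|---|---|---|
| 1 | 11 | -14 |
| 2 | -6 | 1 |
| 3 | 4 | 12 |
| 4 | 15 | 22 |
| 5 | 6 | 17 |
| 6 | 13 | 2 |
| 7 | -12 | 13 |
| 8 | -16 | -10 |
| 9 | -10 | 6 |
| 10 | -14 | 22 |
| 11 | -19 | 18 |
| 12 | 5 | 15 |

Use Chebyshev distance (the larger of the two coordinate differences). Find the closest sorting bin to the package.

7

Distances from (-13, 13):
1: 27
2: 12
3: 17
4: 28
5: 19
6: 26
7: 1
8: 23
9: 7
10: 9
11: 6
12: 18
Minimum: 7 at 1.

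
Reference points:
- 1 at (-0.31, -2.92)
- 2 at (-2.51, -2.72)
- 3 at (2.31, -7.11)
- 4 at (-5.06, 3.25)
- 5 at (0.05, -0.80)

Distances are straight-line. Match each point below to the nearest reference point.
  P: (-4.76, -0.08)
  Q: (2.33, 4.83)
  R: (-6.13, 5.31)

P→4; Q→5; R→4

P at (-4.76, -0.08):
  1: 5.28
  2: 3.47
  3: 9.97
  4: 3.34
  5: 4.86
  → nearest: 4 (3.34)
Q at (2.33, 4.83):
  1: 8.19
  2: 8.97
  3: 11.94
  4: 7.56
  5: 6.07
  → nearest: 5 (6.07)
R at (-6.13, 5.31):
  1: 10.08
  2: 8.81
  3: 15.02
  4: 2.32
  5: 8.69
  → nearest: 4 (2.32)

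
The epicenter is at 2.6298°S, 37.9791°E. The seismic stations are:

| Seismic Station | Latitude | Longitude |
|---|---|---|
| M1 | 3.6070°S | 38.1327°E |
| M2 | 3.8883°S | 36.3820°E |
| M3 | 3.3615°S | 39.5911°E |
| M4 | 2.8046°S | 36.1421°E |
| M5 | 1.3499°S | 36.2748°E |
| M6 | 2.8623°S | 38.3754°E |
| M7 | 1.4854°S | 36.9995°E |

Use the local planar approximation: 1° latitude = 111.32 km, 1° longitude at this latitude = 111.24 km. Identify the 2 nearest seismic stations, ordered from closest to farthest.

Distances from 2.6298°S, 37.9791°E:
M1: √((-0.9772·111.32)² + (0.1536·111.24)²) = √(11833.502638 + 291.947252) = 110.1156 km
M2: √((-1.2585·111.32)² + (-1.5971·111.24)²) = √(19626.950858 + 31563.574471) = 226.2532 km
M3: √((-0.7317·111.32)² + (1.6120·111.24)²) = √(6634.565796 + 32155.260724) = 196.9513 km
M4: √((-0.1748·111.32)² + (-1.8370·111.24)²) = √(378.642407 + 41758.056060) = 205.2723 km
M5: √((1.2799·111.32)² + (-1.7043·111.24)²) = √(20300.113844 + 35942.977281) = 237.1563 km
M6: √((-0.2325·111.32)² + (0.3963·111.24)²) = √(669.872748 + 1943.435381) = 51.1205 km
M7: √((1.1444·111.32)² + (-0.9796·111.24)²) = √(16229.386147 + 11874.614330) = 167.6425 km
Sorted: M6 (51.1205 km) < M1 (110.1156 km) < M7 (167.6425 km) < M3 (196.9513 km) < …

M6, M1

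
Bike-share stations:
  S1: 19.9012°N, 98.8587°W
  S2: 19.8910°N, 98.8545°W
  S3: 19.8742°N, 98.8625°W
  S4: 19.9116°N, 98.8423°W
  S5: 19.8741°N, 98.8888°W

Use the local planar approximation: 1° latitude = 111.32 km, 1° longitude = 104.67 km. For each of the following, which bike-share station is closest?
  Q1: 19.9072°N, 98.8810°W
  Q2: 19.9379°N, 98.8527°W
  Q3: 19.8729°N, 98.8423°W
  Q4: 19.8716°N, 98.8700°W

Q1→S1; Q2→S4; Q3→S3; Q4→S3

Q1 at 19.9072°N, 98.8810°W:
  S1: √((-0.0060·111.32)² + (0.0223·104.67)²) = √(0.446117 + 5.448214) = 2.4278 km
  S2: √((-0.0162·111.32)² + (0.0265·104.67)²) = √(3.252194 + 7.693717) = 3.3085 km
  S3: √((-0.0330·111.32)² + (0.0185·104.67)²) = √(13.495043 + 3.749626) = 4.1527 km
  S4: √((0.0044·111.32)² + (0.0387·104.67)²) = √(0.239912 + 16.408405) = 4.0802 km
  S5: √((-0.0331·111.32)² + (-0.0078·104.67)²) = √(13.576955 + 0.666551) = 3.7741 km
  → nearest: S1 (2.4278 km)
Q2 at 19.9379°N, 98.8527°W:
  S1: √((-0.0367·111.32)² + (-0.0060·104.67)²) = √(16.690853 + 0.394409) = 4.1334 km
  S2: √((-0.0469·111.32)² + (-0.0018·104.67)²) = √(27.257880 + 0.035497) = 5.2243 km
  S3: √((-0.0637·111.32)² + (-0.0098·104.67)²) = √(50.283472 + 1.052196) = 7.1649 km
  S4: √((-0.0263·111.32)² + (0.0104·104.67)²) = √(8.571521 + 1.184980) = 3.1235 km
  S5: √((-0.0638·111.32)² + (-0.0361·104.67)²) = √(50.441472 + 14.277720) = 8.0448 km
  → nearest: S4 (3.1235 km)
Q3 at 19.8729°N, 98.8423°W:
  S1: √((0.0283·111.32)² + (-0.0164·104.67)²) = √(9.924743 + 2.946674) = 3.5877 km
  S2: √((0.0181·111.32)² + (-0.0122·104.67)²) = √(4.059790 + 1.630663) = 2.3855 km
  S3: √((0.0013·111.32)² + (-0.0202·104.67)²) = √(0.020943 + 4.470408) = 2.1193 km
  S4: √((0.0387·111.32)² + (0.0000·104.67)²) = √(18.559588 + 0.000000) = 4.3081 km
  S5: √((0.0012·111.32)² + (-0.0465·104.67)²) = √(0.017845 + 23.689198) = 4.8690 km
  → nearest: S3 (2.1193 km)
Q4 at 19.8716°N, 98.8700°W:
  S1: √((0.0296·111.32)² + (0.0113·104.67)²) = √(10.857499 + 1.398947) = 3.5009 km
  S2: √((0.0194·111.32)² + (0.0155·104.67)²) = √(4.663907 + 2.632133) = 2.7011 km
  S3: √((0.0026·111.32)² + (0.0075·104.67)²) = √(0.083771 + 0.616264) = 0.8367 km
  S4: √((0.0400·111.32)² + (0.0277·104.67)²) = √(19.827428 + 8.406283) = 5.3135 km
  S5: √((0.0025·111.32)² + (-0.0188·104.67)²) = √(0.077451 + 3.872221) = 1.9874 km
  → nearest: S3 (0.8367 km)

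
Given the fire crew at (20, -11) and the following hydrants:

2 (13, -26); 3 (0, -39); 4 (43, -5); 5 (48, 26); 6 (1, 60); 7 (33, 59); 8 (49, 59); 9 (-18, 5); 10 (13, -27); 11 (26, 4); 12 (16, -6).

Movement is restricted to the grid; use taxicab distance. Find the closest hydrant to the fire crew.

Distances from (20, -11):
2: |-7| + |-15| = 7 + 15 = 22
3: |-20| + |-28| = 20 + 28 = 48
4: |23| + |6| = 23 + 6 = 29
5: |28| + |37| = 28 + 37 = 65
6: |-19| + |71| = 19 + 71 = 90
7: |13| + |70| = 13 + 70 = 83
8: |29| + |70| = 29 + 70 = 99
9: |-38| + |16| = 38 + 16 = 54
10: |-7| + |-16| = 7 + 16 = 23
11: |6| + |15| = 6 + 15 = 21
12: |-4| + |5| = 4 + 5 = 9
Minimum: 12 at 9.

12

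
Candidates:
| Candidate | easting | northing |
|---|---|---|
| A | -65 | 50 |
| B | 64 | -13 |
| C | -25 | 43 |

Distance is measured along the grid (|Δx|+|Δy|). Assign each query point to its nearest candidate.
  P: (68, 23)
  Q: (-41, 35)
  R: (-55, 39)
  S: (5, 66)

P at (68, 23):
  A: 160
  B: 40
  C: 113
  → nearest: B (40)
Q at (-41, 35):
  A: 39
  B: 153
  C: 24
  → nearest: C (24)
R at (-55, 39):
  A: 21
  B: 171
  C: 34
  → nearest: A (21)
S at (5, 66):
  A: 86
  B: 138
  C: 53
  → nearest: C (53)

P→B; Q→C; R→A; S→C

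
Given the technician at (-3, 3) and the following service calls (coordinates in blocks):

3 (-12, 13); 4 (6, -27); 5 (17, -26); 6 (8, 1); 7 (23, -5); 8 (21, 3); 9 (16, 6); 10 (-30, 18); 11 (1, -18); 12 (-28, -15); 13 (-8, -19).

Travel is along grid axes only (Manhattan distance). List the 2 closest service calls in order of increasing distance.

Distances from (-3, 3):
3: |-9| + |10| = 9 + 10 = 19 blocks
4: |9| + |-30| = 9 + 30 = 39 blocks
5: |20| + |-29| = 20 + 29 = 49 blocks
6: |11| + |-2| = 11 + 2 = 13 blocks
7: |26| + |-8| = 26 + 8 = 34 blocks
8: |24| + |0| = 24 + 0 = 24 blocks
9: |19| + |3| = 19 + 3 = 22 blocks
10: |-27| + |15| = 27 + 15 = 42 blocks
11: |4| + |-21| = 4 + 21 = 25 blocks
12: |-25| + |-18| = 25 + 18 = 43 blocks
13: |-5| + |-22| = 5 + 22 = 27 blocks
Sorted: 6 (13 blocks) < 3 (19 blocks) < 9 (22 blocks) < 8 (24 blocks) < …

6, 3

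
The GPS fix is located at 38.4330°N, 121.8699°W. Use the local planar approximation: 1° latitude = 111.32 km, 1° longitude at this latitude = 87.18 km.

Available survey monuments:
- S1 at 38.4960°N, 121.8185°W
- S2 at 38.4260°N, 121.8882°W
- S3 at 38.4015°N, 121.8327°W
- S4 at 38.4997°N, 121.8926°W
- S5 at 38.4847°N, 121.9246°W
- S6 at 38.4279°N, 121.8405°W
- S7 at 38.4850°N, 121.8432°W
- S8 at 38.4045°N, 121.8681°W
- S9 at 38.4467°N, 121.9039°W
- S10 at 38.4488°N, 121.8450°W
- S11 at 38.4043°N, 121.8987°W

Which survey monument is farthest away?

S1

Distances from 38.4330°N, 121.8699°W:
S1: 8.3225 km
S2: 1.7755 km
S3: 4.7764 km
S4: 7.6842 km
S5: 7.4742 km
S6: 2.6252 km
S7: 6.2391 km
S8: 3.1765 km
S9: 3.3334 km
S10: 2.7939 km
S11: 4.0634 km
Maximum: S1 at 8.3225 km.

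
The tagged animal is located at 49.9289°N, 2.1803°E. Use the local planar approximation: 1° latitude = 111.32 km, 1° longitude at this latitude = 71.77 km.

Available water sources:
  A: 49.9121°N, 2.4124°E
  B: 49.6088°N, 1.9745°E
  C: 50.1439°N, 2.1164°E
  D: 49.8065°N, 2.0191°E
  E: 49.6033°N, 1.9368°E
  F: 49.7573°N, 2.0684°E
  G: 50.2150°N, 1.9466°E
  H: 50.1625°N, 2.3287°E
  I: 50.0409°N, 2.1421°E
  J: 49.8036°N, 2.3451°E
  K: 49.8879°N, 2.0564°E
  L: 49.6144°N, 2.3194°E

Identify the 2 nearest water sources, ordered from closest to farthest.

K, I

Distances from 49.9289°N, 2.1803°E:
A: √((-0.0168·111.32)² + (0.2321·71.77)²) = √(3.497558 + 277.482867) = 16.7625 km
B: √((-0.3201·111.32)² + (-0.2058·71.77)²) = √(1269.748603 + 218.160758) = 38.5734 km
C: √((0.2150·111.32)² + (-0.0639·71.77)²) = √(572.826782 + 21.032341) = 24.3692 km
D: √((-0.1224·111.32)² + (-0.1612·71.77)²) = √(185.656103 + 133.849258) = 17.8747 km
E: √((-0.3256·111.32)² + (-0.2435·71.77)²) = √(1313.757438 + 305.410401) = 40.2389 km
F: √((-0.1716·111.32)² + (-0.1119·71.77)²) = √(364.905965 + 64.497973) = 20.7221 km
G: √((0.2861·111.32)² + (-0.2337·71.77)²) = √(1014.336634 + 281.321754) = 35.9953 km
H: √((0.2336·111.32)² + (0.1484·71.77)²) = √(676.226323 + 113.436729) = 28.1009 km
I: √((0.1120·111.32)² + (-0.0382·71.77)²) = √(155.447034 + 7.516447) = 12.7657 km
J: √((-0.1253·111.32)² + (0.1648·71.77)²) = √(194.557751 + 139.894393) = 18.2880 km
K: √((-0.0410·111.32)² + (-0.1239·71.77)²) = √(20.831191 + 79.073053) = 9.9952 km
L: √((-0.3145·111.32)² + (0.1391·71.77)²) = √(1225.709903 + 99.664422) = 36.4057 km
Sorted: K (9.9952 km) < I (12.7657 km) < A (16.7625 km) < D (17.8747 km) < …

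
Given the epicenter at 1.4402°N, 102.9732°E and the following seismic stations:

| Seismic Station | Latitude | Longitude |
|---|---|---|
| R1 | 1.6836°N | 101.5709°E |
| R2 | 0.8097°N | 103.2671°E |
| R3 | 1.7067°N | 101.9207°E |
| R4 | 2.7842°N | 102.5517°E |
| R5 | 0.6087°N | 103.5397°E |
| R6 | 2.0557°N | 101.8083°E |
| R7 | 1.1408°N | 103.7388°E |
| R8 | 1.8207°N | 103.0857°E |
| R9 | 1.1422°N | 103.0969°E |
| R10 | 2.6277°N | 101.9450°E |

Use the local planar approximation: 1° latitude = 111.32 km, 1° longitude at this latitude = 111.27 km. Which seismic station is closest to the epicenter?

R9

Distances from 1.4402°N, 102.9732°E:
R1: √((0.2434·111.32)² + (-1.4023·111.27)²) = √(734.154632 + 24346.584503) = 158.3690 km
R2: √((-0.6305·111.32)² + (0.2939·111.27)²) = √(4926.251466 + 1069.437351) = 77.4318 km
R3: √((0.2665·111.32)² + (-1.0525·111.27)²) = √(880.117836 + 13715.144421) = 120.8109 km
R4: √((1.3440·111.32)² + (-0.4215·111.27)²) = √(22384.372934 + 2199.638609) = 156.7929 km
R5: √((-0.8315·111.32)² + (0.5665·111.27)²) = √(8567.831216 + 3973.342517) = 111.9874 km
R6: √((0.6155·111.32)² + (-1.1649·111.27)²) = √(4694.642325 + 16800.935581) = 146.6137 km
R7: √((-0.2994·111.32)² + (0.7656·111.27)²) = √(1110.836106 + 7257.048501) = 91.4761 km
R8: √((0.3805·111.32)² + (0.1125·111.27)²) = √(1794.137475 + 156.697195) = 44.1683 km
R9: √((-0.2980·111.32)² + (0.1237·111.27)²) = √(1100.471814 + 189.450421) = 35.9155 km
R10: √((1.1875·111.32)² + (-1.0282·111.27)²) = √(17474.857056 + 13089.147904) = 174.8256 km
Minimum: R9 at 35.9155 km.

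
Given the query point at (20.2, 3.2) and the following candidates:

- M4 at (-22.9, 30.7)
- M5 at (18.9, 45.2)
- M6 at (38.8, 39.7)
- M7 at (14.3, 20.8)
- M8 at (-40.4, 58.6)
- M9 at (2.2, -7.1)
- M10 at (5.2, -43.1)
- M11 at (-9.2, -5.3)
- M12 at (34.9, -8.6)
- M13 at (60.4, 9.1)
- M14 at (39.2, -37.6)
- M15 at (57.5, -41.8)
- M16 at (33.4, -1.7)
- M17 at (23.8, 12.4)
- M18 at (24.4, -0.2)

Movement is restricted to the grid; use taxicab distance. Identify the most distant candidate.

M8

Distances from (20.2, 3.2):
M4: |-43.1| + |27.5| = 43.1 + 27.5 = 70.6
M5: |-1.3| + |42.0| = 1.3 + 42.0 = 43.3
M6: |18.6| + |36.5| = 18.6 + 36.5 = 55.1
M7: |-5.9| + |17.6| = 5.9 + 17.6 = 23.5
M8: |-60.6| + |55.4| = 60.6 + 55.4 = 116.0
M9: |-18.0| + |-10.3| = 18.0 + 10.3 = 28.3
M10: |-15.0| + |-46.3| = 15.0 + 46.3 = 61.3
M11: |-29.4| + |-8.5| = 29.4 + 8.5 = 37.9
M12: |14.7| + |-11.8| = 14.7 + 11.8 = 26.5
M13: |40.2| + |5.9| = 40.2 + 5.9 = 46.1
M14: |19.0| + |-40.8| = 19.0 + 40.8 = 59.8
M15: |37.3| + |-45.0| = 37.3 + 45.0 = 82.3
M16: |13.2| + |-4.9| = 13.2 + 4.9 = 18.1
M17: |3.6| + |9.2| = 3.6 + 9.2 = 12.8
M18: |4.2| + |-3.4| = 4.2 + 3.4 = 7.6
Maximum: M8 at 116.0.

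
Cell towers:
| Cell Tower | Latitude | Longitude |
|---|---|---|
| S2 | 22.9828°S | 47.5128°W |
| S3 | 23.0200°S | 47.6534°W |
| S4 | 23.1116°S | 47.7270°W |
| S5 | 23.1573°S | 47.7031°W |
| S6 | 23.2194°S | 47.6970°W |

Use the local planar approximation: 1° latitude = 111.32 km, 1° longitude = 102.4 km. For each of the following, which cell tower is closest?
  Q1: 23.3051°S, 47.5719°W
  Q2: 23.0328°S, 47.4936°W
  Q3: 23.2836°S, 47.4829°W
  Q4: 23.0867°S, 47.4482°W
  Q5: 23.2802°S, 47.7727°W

Q1 at 23.3051°S, 47.5719°W:
  S2: 36.3853 km
  S3: 32.8163 km
  S4: 26.7626 km
  S5: 21.2415 km
  S6: 15.9724 km
  → nearest: S6 (15.9724 km)
Q2 at 23.0328°S, 47.4936°W:
  S2: 5.9030 km
  S3: 16.4254 km
  S4: 25.4591 km
  S5: 25.5402 km
  S6: 29.4160 km
  → nearest: S2 (5.9030 km)
Q3 at 23.2836°S, 47.4829°W:
  S2: 33.6247 km
  S3: 34.1451 km
  S4: 31.4865 km
  S5: 26.5727 km
  S6: 23.0593 km
  → nearest: S6 (23.0593 km)
Q4 at 23.0867°S, 47.4482°W:
  S2: 13.3242 km
  S3: 22.2858 km
  S4: 28.6834 km
  S5: 27.2593 km
  S6: 29.4500 km
  → nearest: S2 (13.3242 km)
Q5 at 23.2802°S, 47.7727°W:
  S2: 42.4775 km
  S3: 31.4362 km
  S4: 19.3432 km
  S5: 15.4263 km
  S6: 10.2907 km
  → nearest: S6 (10.2907 km)

Q1→S6; Q2→S2; Q3→S6; Q4→S2; Q5→S6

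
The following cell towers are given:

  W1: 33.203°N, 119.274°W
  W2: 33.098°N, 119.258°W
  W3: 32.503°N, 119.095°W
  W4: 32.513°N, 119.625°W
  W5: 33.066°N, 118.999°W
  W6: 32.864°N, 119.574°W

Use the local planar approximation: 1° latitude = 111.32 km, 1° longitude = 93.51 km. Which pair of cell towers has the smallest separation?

Pairwise distances:
W1–W2: 11.784 km
W1–W3: 79.701 km
W1–W4: 83.530 km
W1–W5: 29.898 km
W1–W6: 47.022 km
W2–W3: 67.967 km
W2–W4: 73.611 km
W2–W5: 24.480 km
W2–W6: 39.392 km
W3–W4: 49.573 km
W3–W5: 63.313 km
W3–W6: 60.177 km
W4–W5: 84.948 km
W4–W6: 39.363 km
W5–W6: 58.281 km
Closest pair: W1–W2 at 11.784 km.

W1 and W2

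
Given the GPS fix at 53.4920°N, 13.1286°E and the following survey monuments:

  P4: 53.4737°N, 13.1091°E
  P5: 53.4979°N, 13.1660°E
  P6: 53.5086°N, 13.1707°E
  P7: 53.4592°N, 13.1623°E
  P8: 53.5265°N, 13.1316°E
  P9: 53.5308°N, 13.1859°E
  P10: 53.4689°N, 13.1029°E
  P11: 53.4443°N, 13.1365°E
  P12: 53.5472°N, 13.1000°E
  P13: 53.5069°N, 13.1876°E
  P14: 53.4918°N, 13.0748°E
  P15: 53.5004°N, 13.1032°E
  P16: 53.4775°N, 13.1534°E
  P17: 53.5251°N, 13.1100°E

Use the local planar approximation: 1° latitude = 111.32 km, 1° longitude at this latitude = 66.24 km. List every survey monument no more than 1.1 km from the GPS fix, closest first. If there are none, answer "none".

Distances from 53.4920°N, 13.1286°E:
P4: 2.4121 km
P5: 2.5630 km
P6: 3.3454 km
P7: 4.2796 km
P8: 3.8457 km
P9: 5.7499 km
P10: 3.0839 km
P11: 5.3357 km
P12: 6.4303 km
P13: 4.2456 km
P14: 3.5638 km
P15: 1.9249 km
P16: 2.3031 km
P17: 3.8852 km
Threshold 1.1 km: none within range.

none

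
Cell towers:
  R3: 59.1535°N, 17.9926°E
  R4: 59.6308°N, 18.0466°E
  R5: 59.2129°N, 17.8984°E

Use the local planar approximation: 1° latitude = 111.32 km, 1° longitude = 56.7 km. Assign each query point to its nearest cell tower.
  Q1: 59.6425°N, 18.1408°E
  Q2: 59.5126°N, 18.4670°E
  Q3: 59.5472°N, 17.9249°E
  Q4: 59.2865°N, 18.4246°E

Q1 at 59.6425°N, 18.1408°E:
  R3: √((-0.4890·111.32)² + (-0.1482·56.7)²) = √(2963.221483 + 70.609401) = 55.0802 km
  R4: √((-0.0117·111.32)² + (-0.0942·56.7)²) = √(1.696360 + 28.527776) = 5.4976 km
  R5: √((-0.4296·111.32)² + (-0.2424·56.7)²) = √(2287.046216 + 188.899735) = 49.7589 km
  → nearest: R4 (5.4976 km)
Q2 at 59.5126°N, 18.4670°E:
  R3: √((-0.3591·111.32)² + (-0.4744·56.7)²) = √(1598.001584 + 723.528226) = 48.1823 km
  R4: √((0.1182·111.32)² + (-0.4204·56.7)²) = √(173.133596 + 568.187313) = 27.2272 km
  R5: √((-0.2997·111.32)² + (-0.5686·56.7)²) = √(1113.063346 + 1039.393098) = 46.3946 km
  → nearest: R4 (27.2272 km)
Q3 at 59.5472°N, 17.9249°E:
  R3: √((-0.3937·111.32)² + (0.0677·56.7)²) = √(1920.778230 + 14.734773) = 43.9945 km
  R4: √((0.0836·111.32)² + (0.1217·56.7)²) = √(86.608188 + 47.615382) = 11.5855 km
  R5: √((-0.3343·111.32)² + (-0.0265·56.7)²) = √(1384.902338 + 2.257657) = 37.2446 km
  → nearest: R4 (11.5855 km)
Q4 at 59.2865°N, 18.4246°E:
  R3: √((-0.1330·111.32)² + (-0.4320·56.7)²) = √(219.204607 + 599.975631) = 28.6213 km
  R4: √((0.3443·111.32)² + (-0.3780·56.7)²) = √(1468.995417 + 459.356343) = 43.9130 km
  R5: √((-0.0736·111.32)² + (-0.5262·56.7)²) = √(67.127740 + 890.159447) = 30.9401 km
  → nearest: R3 (28.6213 km)

Q1→R4; Q2→R4; Q3→R4; Q4→R3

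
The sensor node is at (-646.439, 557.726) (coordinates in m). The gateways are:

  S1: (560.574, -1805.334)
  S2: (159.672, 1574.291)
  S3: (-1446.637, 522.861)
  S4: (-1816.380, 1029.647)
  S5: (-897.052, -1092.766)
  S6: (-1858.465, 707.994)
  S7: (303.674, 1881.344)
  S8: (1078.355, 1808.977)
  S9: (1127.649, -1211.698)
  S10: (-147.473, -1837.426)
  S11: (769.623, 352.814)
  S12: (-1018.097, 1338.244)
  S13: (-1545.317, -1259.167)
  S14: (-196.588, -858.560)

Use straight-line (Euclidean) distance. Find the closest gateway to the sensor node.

Distances from (-646.439, 557.726):
S1: √((1207.013)² + (-2363.060)²) = √(1456880.38217 + 5584052.56360) = 2653.476 m
S2: √((806.111)² + (1016.565)²) = √(649814.94432 + 1033404.39922) = 1297.389 m
S3: √((-800.198)² + (-34.865)²) = √(640316.83920 + 1215.56823) = 800.957 m
S4: √((-1169.941)² + (471.921)²) = √(1368761.94348 + 222709.43024) = 1261.535 m
S5: √((-250.613)² + (-1650.492)²) = √(62806.87577 + 2724123.84206) = 1669.410 m
S6: √((-1212.026)² + (150.268)²) = √(1469007.02468 + 22580.47182) = 1221.306 m
S7: √((950.113)² + (1323.618)²) = √(902714.71277 + 1751964.60992) = 1629.319 m
S8: √((1724.794)² + (1251.251)²) = √(2974914.34244 + 1565629.06500) = 2130.855 m
S9: √((1774.088)² + (-1769.424)²) = √(3147388.23174 + 3130861.29178) = 2505.644 m
S10: √((498.966)² + (-2395.152)²) = √(248967.06916 + 5736753.10310) = 2446.573 m
S11: √((1416.062)² + (-204.912)²) = √(2005231.58784 + 41988.92774) = 1430.811 m
S12: √((-371.658)² + (780.518)²) = √(138129.66896 + 609208.34832) = 864.487 m
S13: √((-898.878)² + (-1816.893)²) = √(807981.65888 + 3301100.17345) = 2027.087 m
S14: √((449.851)² + (-1416.286)²) = √(202365.92220 + 2005866.03380) = 1486.012 m
Minimum: S3 at 800.957 m.

S3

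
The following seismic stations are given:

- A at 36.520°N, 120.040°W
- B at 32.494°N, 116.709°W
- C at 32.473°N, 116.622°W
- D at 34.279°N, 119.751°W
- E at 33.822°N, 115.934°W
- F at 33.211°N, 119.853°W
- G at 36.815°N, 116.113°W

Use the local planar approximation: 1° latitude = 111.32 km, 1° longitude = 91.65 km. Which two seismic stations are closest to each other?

Pairwise distances:
B–C: √((-0.021·111.32)² + (0.087·91.65)²) = √(5.46493 + 63.57750) = 8.309 km
D–F: √((-1.068·111.32)² + (-0.102·91.65)²) = √(14134.77503 + 87.39071) = 119.257 km
C–E: √((1.349·111.32)² + (0.688·91.65)²) = √(22551.23313 + 3975.95825) = 162.872 km
B–E: √((1.328·111.32)² + (0.775·91.65)²) = √(21854.58406 + 5045.08333) = 164.011 km
A–D: √((-2.241·111.32)² + (0.289·91.65)²) = √(62234.34290 + 701.55322) = 250.870 km
B–F: √((0.717·111.32)² + (-3.144·91.65)²) = √(6370.66409 + 83029.03939) = 298.998 km
C–F: √((0.738·111.32)² + (-3.231·91.65)²) = √(6749.30601 + 87687.73548) = 307.306 km
E–G: √((2.993·111.32)² + (-0.179·91.65)²) = √(111009.41883 + 269.13551) = 333.584 km
B–D: √((1.785·111.32)² + (-3.042·91.65)²) = √(39484.15392 + 77729.04968) = 342.364 km
C–D: √((1.806·111.32)² + (-3.129·91.65)²) = √(40418.65777 + 82238.66750) = 350.225 km
D–E: √((-0.457·111.32)² + (3.817·91.65)²) = √(2588.08655 + 122379.66457) = 353.508 km
A–G: √((0.295·111.32)² + (3.927·91.65)²) = √(1078.42619 + 129534.88418) = 361.405 km
E–F: √((-0.611·111.32)² + (-3.919·91.65)²) = √(4626.24699 + 129007.65040) = 365.560 km
A–F: √((-3.309·111.32)² + (0.187·91.65)²) = √(135687.52776 + 293.72990) = 368.756 km
D–G: √((2.536·111.32)² + (3.638·91.65)²) = √(79697.53585 + 111170.69688) = 436.885 km
A–E: √((-2.698·111.32)² + (4.106·91.65)²) = √(90204.93253 + 141612.90396) = 481.475 km
B–G: √((4.321·111.32)² + (0.596·91.65)²) = √(231374.19883 + 2983.71583) = 484.105 km
C–G: √((4.342·111.32)² + (0.509·91.65)²) = √(233628.61455 + 2176.20851) = 485.597 km
F–G: √((3.604·111.32)² + (3.740·91.65)²) = √(160959.25748 + 117491.95844) = 527.685 km
A–B: √((-4.026·111.32)² + (3.331·91.65)²) = √(200860.22111 + 93199.63338) = 542.273 km
A–C: √((-4.047·111.32)² + (3.418·91.65)²) = √(202961.09818 + 98131.63964) = 548.719 km
Closest pair: B–C at 8.309 km.

B and C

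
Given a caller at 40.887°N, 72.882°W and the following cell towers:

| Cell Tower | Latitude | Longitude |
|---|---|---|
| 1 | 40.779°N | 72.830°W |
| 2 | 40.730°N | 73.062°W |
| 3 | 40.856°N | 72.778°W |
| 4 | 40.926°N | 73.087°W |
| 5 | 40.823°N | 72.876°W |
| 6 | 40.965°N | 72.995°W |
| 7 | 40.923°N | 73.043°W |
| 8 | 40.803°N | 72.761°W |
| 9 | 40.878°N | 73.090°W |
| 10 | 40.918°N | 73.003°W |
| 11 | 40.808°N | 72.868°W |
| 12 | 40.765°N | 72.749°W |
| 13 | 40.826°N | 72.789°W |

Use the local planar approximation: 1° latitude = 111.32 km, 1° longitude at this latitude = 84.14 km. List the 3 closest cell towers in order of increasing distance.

5, 11, 3

Distances from 40.887°N, 72.882°W:
1: √((-0.108·111.32)² + (0.052·84.14)²) = √(144.54195 + 19.14308) = 12.794 km
2: √((-0.157·111.32)² + (-0.180·84.14)²) = √(305.45392 + 229.37708) = 23.126 km
3: √((-0.031·111.32)² + (0.104·84.14)²) = √(11.90885 + 76.57230) = 9.406 km
4: √((0.039·111.32)² + (-0.205·84.14)²) = √(18.84845 + 297.51765) = 17.787 km
5: √((-0.064·111.32)² + (0.006·84.14)²) = √(50.75822 + 0.25486) = 7.142 km
6: √((0.078·111.32)² + (-0.113·84.14)²) = √(75.39379 + 90.39864) = 12.876 km
7: √((0.036·111.32)² + (-0.161·84.14)²) = √(16.06022 + 183.50875) = 14.127 km
8: √((-0.084·111.32)² + (0.121·84.14)²) = √(87.43896 + 103.65154) = 13.824 km
9: √((-0.009·111.32)² + (-0.208·84.14)²) = √(1.00376 + 306.28920) = 17.530 km
10: √((0.031·111.32)² + (-0.121·84.14)²) = √(11.90885 + 103.65154) = 10.750 km
11: √((-0.079·111.32)² + (0.014·84.14)²) = √(77.33936 + 1.38759) = 8.873 km
12: √((-0.122·111.32)² + (0.133·84.14)²) = √(184.44465 + 125.22998) = 17.598 km
13: √((-0.061·111.32)² + (0.093·84.14)²) = √(46.11116 + 61.23094) = 10.361 km
Sorted: 5 (7.142 km) < 11 (8.873 km) < 3 (9.406 km) < 13 (10.361 km) < 10 (10.750 km) < …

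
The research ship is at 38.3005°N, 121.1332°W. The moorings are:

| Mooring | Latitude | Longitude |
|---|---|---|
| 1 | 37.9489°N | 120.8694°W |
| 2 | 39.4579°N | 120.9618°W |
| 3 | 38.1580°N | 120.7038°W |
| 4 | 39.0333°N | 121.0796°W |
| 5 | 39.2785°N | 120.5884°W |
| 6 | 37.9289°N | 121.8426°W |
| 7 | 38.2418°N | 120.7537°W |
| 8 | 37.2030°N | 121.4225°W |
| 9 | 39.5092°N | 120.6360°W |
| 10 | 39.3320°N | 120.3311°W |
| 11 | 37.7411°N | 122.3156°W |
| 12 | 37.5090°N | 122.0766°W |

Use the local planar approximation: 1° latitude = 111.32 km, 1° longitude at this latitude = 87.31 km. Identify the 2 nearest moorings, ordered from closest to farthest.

Distances from 38.3005°N, 121.1332°W:
1: √((-0.3516·111.32)² + (0.2638·87.31)²) = √(1531.948367 + 530.490436) = 45.4141 km
2: √((1.1574·111.32)² + (0.1714·87.31)²) = √(16600.201181 + 223.949250) = 129.7079 km
3: √((-0.1425·111.32)² + (0.4294·87.31)²) = √(251.637942 + 1405.568633) = 40.7088 km
4: √((0.7328·111.32)² + (0.0536·87.31)²) = √(6654.528917 + 21.900678) = 81.7094 km
5: √((0.9780·111.32)² + (0.5448·87.31)²) = √(11852.885931 + 2262.570781) = 118.8085 km
6: √((-0.3716·111.32)² + (-0.7094·87.31)²) = √(1711.188315 + 3836.280416) = 74.4813 km
7: √((-0.0587·111.32)² + (0.3795·87.31)²) = √(42.699481 + 1097.871565) = 33.7723 km
8: √((-1.0975·111.32)² + (-0.2893·87.31)²) = √(14926.412972 + 638.006119) = 124.7574 km
9: √((1.2087·111.32)² + (0.4972·87.31)²) = √(18104.370951 + 1884.474289) = 141.3819 km
10: √((1.0315·111.32)² + (0.8021·87.31)²) = √(13185.143474 + 4904.390123) = 134.4973 km
11: √((-0.5594·111.32)² + (-1.1824·87.31)²) = √(3877.852798 + 10657.536251) = 120.5628 km
12: √((-0.7915·111.32)² + (-0.9434·87.31)²) = √(7763.333332 + 6784.529267) = 120.6145 km
Sorted: 7 (33.7723 km) < 3 (40.7088 km) < 1 (45.4141 km) < 6 (74.4813 km) < …

7, 3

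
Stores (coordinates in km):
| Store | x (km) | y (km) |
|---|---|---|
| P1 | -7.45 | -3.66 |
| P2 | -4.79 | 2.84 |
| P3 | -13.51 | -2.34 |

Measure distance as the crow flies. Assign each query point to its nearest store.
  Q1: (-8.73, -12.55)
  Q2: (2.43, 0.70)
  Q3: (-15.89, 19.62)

Q1 at (-8.73, -12.55):
  P1: 8.98 km
  P2: 15.89 km
  P3: 11.27 km
  → nearest: P1 (8.98 km)
Q2 at (2.43, 0.70):
  P1: 10.80 km
  P2: 7.53 km
  P3: 16.23 km
  → nearest: P2 (7.53 km)
Q3 at (-15.89, 19.62):
  P1: 24.76 km
  P2: 20.12 km
  P3: 22.09 km
  → nearest: P2 (20.12 km)

Q1→P1; Q2→P2; Q3→P2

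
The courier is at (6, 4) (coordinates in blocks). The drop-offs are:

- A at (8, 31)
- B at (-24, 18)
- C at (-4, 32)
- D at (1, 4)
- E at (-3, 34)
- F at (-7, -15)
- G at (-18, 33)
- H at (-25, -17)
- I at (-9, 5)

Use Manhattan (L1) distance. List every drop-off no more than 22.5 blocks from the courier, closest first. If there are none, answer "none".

Distances from (6, 4):
A: 29 blocks
B: 44 blocks
C: 38 blocks
D: 5 blocks
E: 39 blocks
F: 32 blocks
G: 53 blocks
H: 52 blocks
I: 16 blocks
Threshold 22.5 blocks: D (5 blocks), I (16 blocks) are within range.

D, I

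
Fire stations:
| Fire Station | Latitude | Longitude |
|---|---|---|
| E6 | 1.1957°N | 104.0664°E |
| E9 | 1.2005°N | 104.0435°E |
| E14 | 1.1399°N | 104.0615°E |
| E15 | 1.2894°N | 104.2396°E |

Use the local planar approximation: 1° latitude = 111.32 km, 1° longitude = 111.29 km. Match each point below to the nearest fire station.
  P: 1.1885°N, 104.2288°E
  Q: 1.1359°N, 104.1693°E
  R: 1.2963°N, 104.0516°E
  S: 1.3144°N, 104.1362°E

P at 1.1885°N, 104.2288°E:
  E6: 18.0913 km
  E9: 20.6653 km
  E14: 19.3889 km
  E15: 11.2963 km
  → nearest: E15 (11.2963 km)
Q at 1.1359°N, 104.1693°E:
  E6: 13.2460 km
  E9: 15.7392 km
  E14: 12.0053 km
  E15: 18.7935 km
  → nearest: E14 (12.0053 km)
R at 1.2963°N, 104.0516°E:
  E6: 11.3193 km
  E9: 10.7025 km
  E14: 17.4453 km
  E15: 20.9366 km
  → nearest: E9 (10.7025 km)
S at 1.3144°N, 104.1362°E:
  E6: 15.3279 km
  E9: 16.3462 km
  E14: 21.1295 km
  E15: 11.8391 km
  → nearest: E15 (11.8391 km)

P→E15; Q→E14; R→E9; S→E15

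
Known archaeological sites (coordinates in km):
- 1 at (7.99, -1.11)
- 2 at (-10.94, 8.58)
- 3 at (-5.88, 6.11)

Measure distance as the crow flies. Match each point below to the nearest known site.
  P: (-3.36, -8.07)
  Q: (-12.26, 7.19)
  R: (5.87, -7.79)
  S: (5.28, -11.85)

P at (-3.36, -8.07):
  1: √((11.35)² + (6.96)²) = √(128.8225 + 48.4416) = 13.31 km
  2: √((-7.58)² + (16.65)²) = √(57.4564 + 277.2225) = 18.29 km
  3: √((-2.52)² + (14.18)²) = √(6.3504 + 201.0724) = 14.40 km
  → nearest: 1 (13.31 km)
Q at (-12.26, 7.19):
  1: √((20.25)² + (-8.30)²) = √(410.0625 + 68.8900) = 21.88 km
  2: √((1.32)² + (1.39)²) = √(1.7424 + 1.9321) = 1.92 km
  3: √((6.38)² + (-1.08)²) = √(40.7044 + 1.1664) = 6.47 km
  → nearest: 2 (1.92 km)
R at (5.87, -7.79):
  1: √((2.12)² + (6.68)²) = √(4.4944 + 44.6224) = 7.01 km
  2: √((-16.81)² + (16.37)²) = √(282.5761 + 267.9769) = 23.46 km
  3: √((-11.75)² + (13.90)²) = √(138.0625 + 193.2100) = 18.20 km
  → nearest: 1 (7.01 km)
S at (5.28, -11.85):
  1: √((2.71)² + (10.74)²) = √(7.3441 + 115.3476) = 11.08 km
  2: √((-16.22)² + (20.43)²) = √(263.0884 + 417.3849) = 26.09 km
  3: √((-11.16)² + (17.96)²) = √(124.5456 + 322.5616) = 21.14 km
  → nearest: 1 (11.08 km)

P→1; Q→2; R→1; S→1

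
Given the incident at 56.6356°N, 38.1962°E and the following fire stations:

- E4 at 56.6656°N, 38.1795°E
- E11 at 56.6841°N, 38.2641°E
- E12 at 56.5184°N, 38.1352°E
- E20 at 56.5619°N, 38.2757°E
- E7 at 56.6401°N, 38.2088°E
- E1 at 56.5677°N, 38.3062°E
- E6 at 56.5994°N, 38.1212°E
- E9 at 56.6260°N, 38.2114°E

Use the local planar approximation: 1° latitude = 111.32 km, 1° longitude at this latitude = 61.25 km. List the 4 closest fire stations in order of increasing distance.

Distances from 56.6356°N, 38.1962°E:
E4: √((0.0300·111.32)² + (-0.0167·61.25)²) = √(11.152928 + 1.046273) = 3.4927 km
E11: √((0.0485·111.32)² + (0.0679·61.25)²) = √(29.149417 + 17.296241) = 6.8151 km
E12: √((-0.1172·111.32)² + (-0.0610·61.25)²) = √(170.216485 + 13.959564) = 13.5711 km
E20: √((-0.0737·111.32)² + (0.0795·61.25)²) = √(67.310276 + 23.710813) = 9.5405 km
E7: √((0.0045·111.32)² + (0.0126·61.25)²) = √(0.250941 + 0.595598) = 0.9201 km
E1: √((-0.0679·111.32)² + (0.1100·61.25)²) = √(57.132857 + 45.393906) = 10.1256 km
E6: √((-0.0362·111.32)² + (-0.0750·61.25)²) = √(16.239159 + 21.102539) = 6.1108 km
E9: √((-0.0096·111.32)² + (0.0152·61.25)²) = √(1.142060 + 0.866761) = 1.4173 km
Sorted: E7 (0.9201 km) < E9 (1.4173 km) < E4 (3.4927 km) < E6 (6.1108 km) < E11 (6.8151 km) < E20 (9.5405 km) < …

E7, E9, E4, E6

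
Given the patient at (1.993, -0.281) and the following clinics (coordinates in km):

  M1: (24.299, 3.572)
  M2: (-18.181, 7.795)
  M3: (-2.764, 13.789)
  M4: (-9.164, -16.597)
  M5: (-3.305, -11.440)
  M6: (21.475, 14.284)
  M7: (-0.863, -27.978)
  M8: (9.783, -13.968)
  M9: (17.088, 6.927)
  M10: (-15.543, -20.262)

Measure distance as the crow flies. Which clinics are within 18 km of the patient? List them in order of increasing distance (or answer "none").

M5, M3, M8, M9

Distances from (1.993, -0.281):
M1: √((22.306)² + (3.853)²) = √(497.55764 + 14.84561) = 22.636 km
M2: √((-20.174)² + (8.076)²) = √(406.99028 + 65.22178) = 21.730 km
M3: √((-4.757)² + (14.070)²) = √(22.62905 + 197.96490) = 14.852 km
M4: √((-11.157)² + (-16.316)²) = √(124.47865 + 266.21186) = 19.766 km
M5: √((-5.298)² + (-11.159)²) = √(28.06880 + 124.52328) = 12.353 km
M6: √((19.482)² + (14.565)²) = √(379.54832 + 212.13923) = 24.325 km
M7: √((-2.856)² + (-27.697)²) = √(8.15674 + 767.12381) = 27.844 km
M8: √((7.790)² + (-13.687)²) = √(60.68410 + 187.33397) = 15.749 km
M9: √((15.095)² + (7.208)²) = √(227.85903 + 51.95526) = 16.728 km
M10: √((-17.536)² + (-19.981)²) = √(307.51130 + 399.24036) = 26.585 km
Threshold 18 km: M5 (12.353 km), M3 (14.852 km), M8 (15.749 km), M9 (16.728 km) are within range.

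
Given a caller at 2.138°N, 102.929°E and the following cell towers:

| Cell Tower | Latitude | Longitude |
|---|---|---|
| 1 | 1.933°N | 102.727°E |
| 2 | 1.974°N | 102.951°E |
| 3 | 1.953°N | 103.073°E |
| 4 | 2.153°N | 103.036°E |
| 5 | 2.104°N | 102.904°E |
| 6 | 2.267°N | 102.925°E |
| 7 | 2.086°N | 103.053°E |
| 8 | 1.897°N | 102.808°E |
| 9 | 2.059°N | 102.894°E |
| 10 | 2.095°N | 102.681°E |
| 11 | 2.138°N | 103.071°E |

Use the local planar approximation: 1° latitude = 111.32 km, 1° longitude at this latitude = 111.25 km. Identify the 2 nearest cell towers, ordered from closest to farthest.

5, 9

Distances from 2.138°N, 102.929°E:
1: 32.028 km
2: 18.420 km
3: 26.091 km
4: 12.020 km
5: 4.697 km
6: 14.367 km
7: 14.960 km
8: 30.016 km
9: 9.618 km
10: 28.002 km
11: 15.797 km
Sorted: 5 (4.697 km) < 9 (9.618 km) < 4 (12.020 km) < 6 (14.367 km) < …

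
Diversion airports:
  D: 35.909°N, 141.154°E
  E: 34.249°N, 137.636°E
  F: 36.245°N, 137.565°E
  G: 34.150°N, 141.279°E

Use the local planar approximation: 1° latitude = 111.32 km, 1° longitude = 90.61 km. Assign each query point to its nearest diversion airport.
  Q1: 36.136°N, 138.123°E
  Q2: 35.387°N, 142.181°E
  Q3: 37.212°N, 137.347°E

Q1 at 36.136°N, 138.123°E:
  D: 275.799 km
  E: 214.646 km
  F: 51.996 km
  G: 361.460 km
  → nearest: F (51.996 km)
Q2 at 35.387°N, 142.181°E:
  D: 109.709 km
  E: 430.867 km
  F: 429.023 km
  G: 160.131 km
  → nearest: D (109.709 km)
Q3 at 37.212°N, 137.347°E:
  D: 374.208 km
  E: 330.879 km
  F: 109.444 km
  G: 493.073 km
  → nearest: F (109.444 km)

Q1→F; Q2→D; Q3→F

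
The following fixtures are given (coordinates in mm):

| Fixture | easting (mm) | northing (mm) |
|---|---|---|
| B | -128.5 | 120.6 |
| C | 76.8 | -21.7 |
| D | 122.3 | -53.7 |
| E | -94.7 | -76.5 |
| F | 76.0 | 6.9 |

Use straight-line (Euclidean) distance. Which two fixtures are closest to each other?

Pairwise distances:
C–F: 28.6 mm
C–D: 55.6 mm
D–F: 76.3 mm
C–E: 180.0 mm
E–F: 190.0 mm
B–E: 200.0 mm
D–E: 218.2 mm
B–F: 234.0 mm
B–C: 249.8 mm
B–D: 305.4 mm
Closest pair: C–F at 28.6 mm.

C and F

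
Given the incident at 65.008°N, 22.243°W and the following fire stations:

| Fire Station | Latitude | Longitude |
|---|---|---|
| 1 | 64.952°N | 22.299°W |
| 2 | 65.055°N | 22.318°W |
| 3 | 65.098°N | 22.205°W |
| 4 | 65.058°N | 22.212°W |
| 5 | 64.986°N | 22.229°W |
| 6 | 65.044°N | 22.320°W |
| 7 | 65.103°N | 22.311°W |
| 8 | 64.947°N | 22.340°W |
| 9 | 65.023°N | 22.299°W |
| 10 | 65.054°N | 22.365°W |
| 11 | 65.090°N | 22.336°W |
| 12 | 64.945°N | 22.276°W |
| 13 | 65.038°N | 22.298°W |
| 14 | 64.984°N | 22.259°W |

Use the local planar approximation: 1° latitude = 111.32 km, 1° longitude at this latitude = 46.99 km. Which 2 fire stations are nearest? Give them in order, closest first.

Distances from 65.008°N, 22.243°W:
1: 6.767 km
2: 6.308 km
3: 10.177 km
4: 5.753 km
5: 2.536 km
6: 5.399 km
7: 11.048 km
8: 8.178 km
9: 3.117 km
10: 7.687 km
11: 10.120 km
12: 7.183 km
13: 4.223 km
14: 2.775 km
Sorted: 5 (2.536 km) < 14 (2.775 km) < 9 (3.117 km) < 13 (4.223 km) < …

5, 14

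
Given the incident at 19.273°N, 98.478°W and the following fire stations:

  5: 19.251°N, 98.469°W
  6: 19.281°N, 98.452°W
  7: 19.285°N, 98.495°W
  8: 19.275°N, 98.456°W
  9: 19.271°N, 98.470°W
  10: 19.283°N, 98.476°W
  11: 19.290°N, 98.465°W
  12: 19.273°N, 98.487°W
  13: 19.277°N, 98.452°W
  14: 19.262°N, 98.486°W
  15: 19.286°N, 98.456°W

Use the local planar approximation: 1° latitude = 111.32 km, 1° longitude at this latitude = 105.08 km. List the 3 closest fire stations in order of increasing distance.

Distances from 19.273°N, 98.478°W:
5: √((-0.022·111.32)² + (0.009·105.08)²) = √(5.99780 + 0.89439) = 2.625 km
6: √((0.008·111.32)² + (0.026·105.08)²) = √(0.79310 + 7.46426) = 2.874 km
7: √((0.012·111.32)² + (-0.017·105.08)²) = √(1.78447 + 3.19108) = 2.231 km
8: √((0.002·111.32)² + (0.022·105.08)²) = √(0.04957 + 5.34423) = 2.322 km
9: √((-0.002·111.32)² + (0.008·105.08)²) = √(0.04957 + 0.70668) = 0.870 km
10: √((0.010·111.32)² + (0.002·105.08)²) = √(1.23921 + 0.04417) = 1.133 km
11: √((0.017·111.32)² + (0.013·105.08)²) = √(3.58133 + 1.86607) = 2.334 km
12: √((0.000·111.32)² + (-0.009·105.08)²) = √(0.00000 + 0.89439) = 0.946 km
13: √((0.004·111.32)² + (0.026·105.08)²) = √(0.19827 + 7.46426) = 2.768 km
14: √((-0.011·111.32)² + (-0.008·105.08)²) = √(1.49945 + 0.70668) = 1.485 km
15: √((0.013·111.32)² + (0.022·105.08)²) = √(2.09427 + 5.34423) = 2.727 km
Sorted: 9 (0.870 km) < 12 (0.946 km) < 10 (1.133 km) < 14 (1.485 km) < 7 (2.231 km) < …

9, 12, 10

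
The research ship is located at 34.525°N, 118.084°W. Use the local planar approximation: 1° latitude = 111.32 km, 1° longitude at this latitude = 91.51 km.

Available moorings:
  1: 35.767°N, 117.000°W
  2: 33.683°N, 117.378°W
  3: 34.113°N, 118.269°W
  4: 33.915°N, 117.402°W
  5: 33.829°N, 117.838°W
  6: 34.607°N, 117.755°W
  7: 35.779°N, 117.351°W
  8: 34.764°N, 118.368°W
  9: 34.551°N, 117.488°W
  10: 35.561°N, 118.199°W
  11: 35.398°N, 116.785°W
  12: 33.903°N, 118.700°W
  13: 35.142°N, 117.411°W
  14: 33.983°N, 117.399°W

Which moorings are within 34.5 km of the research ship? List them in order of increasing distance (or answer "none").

Distances from 34.525°N, 118.084°W:
1: √((1.242·111.32)² + (1.084·91.51)²) = √(19115.67275 + 9840.01307) = 170.164 km
2: √((-0.842·111.32)² + (0.706·91.51)²) = √(8785.58284 + 4173.94299) = 113.840 km
3: √((-0.412·111.32)² + (-0.185·91.51)²) = √(2103.49182 + 286.60289) = 48.889 km
4: √((-0.610·111.32)² + (0.682·91.51)²) = √(4611.11619 + 3894.98563) = 92.229 km
5: √((-0.696·111.32)² + (0.246·91.51)²) = √(6002.95205 + 506.76583) = 80.683 km
6: √((0.082·111.32)² + (0.329·91.51)²) = √(83.32477 + 906.41880) = 31.460 km
7: √((1.254·111.32)² + (0.733·91.51)²) = √(19486.84220 + 4499.30112) = 154.875 km
8: √((0.239·111.32)² + (-0.284·91.51)²) = √(707.85157 + 675.41980) = 37.192 km
9: √((0.026·111.32)² + (0.596·91.51)²) = √(8.37709 + 2974.60724) = 54.617 km
10: √((1.036·111.32)² + (-0.115·91.51)²) = √(13300.43687 + 110.74721) = 115.807 km
11: √((0.873·111.32)² + (1.299·91.51)²) = √(9444.41110 + 14130.43113) = 153.541 km
12: √((-0.622·111.32)² + (-0.616·91.51)²) = √(4794.32162 + 3177.59494) = 89.286 km
13: √((0.617·111.32)² + (0.673·91.51)²) = √(4717.55230 + 3792.86373) = 92.252 km
14: √((-0.542·111.32)² + (0.685·91.51)²) = √(3640.36532 + 3929.32773) = 87.004 km
Threshold 34.5 km: 6 (31.460 km) is within range.

6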